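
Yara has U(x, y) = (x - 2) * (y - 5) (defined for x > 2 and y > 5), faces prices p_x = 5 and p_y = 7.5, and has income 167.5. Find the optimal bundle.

MU_x = (y−5), MU_y = (x−2).
MRS = (y−5)/(x−2).
Tangency: set MRS = p_x/p_y = 5/7.5 = 2/3.
So (y − 5)/(x − 2) = 2/3, i.e. (y − 5) = (2/3)·(x − 2).
Rewrite the budget in excess-of-subsistence terms: 5·(x − 2) + 7.5·(y − 5) = 167.5 − 5·2 − 7.5·5 = 120.
Substituting, 10·(x − 2) = 120, so x − 2 = 12 and x* = 14.
Then y − 5 = (2/3)·12 = 8, so y* = 13.

x* = 14, y* = 13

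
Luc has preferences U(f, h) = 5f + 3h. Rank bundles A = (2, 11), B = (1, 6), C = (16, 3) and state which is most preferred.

Bundle C

Evaluate utility at each bundle:
U(A) = 43.
U(B) = 23.
U(C) = 89.
Highest utility is C, so C ≻ A ≻ B.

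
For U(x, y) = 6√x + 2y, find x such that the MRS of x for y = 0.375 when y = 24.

MU_x = 6/(2√x), MU_y = 2.
MRS = 6/(2√x) ÷ 2.
MRS depends only on x: 1.5/√x = 0.375 ⇒ √x = 1.5/0.375 = 4 ⇒ x = 16.

x = 16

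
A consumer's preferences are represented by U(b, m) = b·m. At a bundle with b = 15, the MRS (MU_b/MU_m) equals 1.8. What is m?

m = 27

MU_b = m and MU_m = b.
MRS = MU_b/MU_m = m/b.
Substitute b = 15: MRS = m/15. Setting m/15 = 1.8 gives m = 1.8·15 = 27.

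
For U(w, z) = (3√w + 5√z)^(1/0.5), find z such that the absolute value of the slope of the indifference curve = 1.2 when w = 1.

For CES with ρ = 0.5, MRS = (3/5)·√(z/w).
Setting (3/5)·√(z/1) = 1.2 gives √(z/1) = 2, so z/1 = 4 and z = 4.

z = 4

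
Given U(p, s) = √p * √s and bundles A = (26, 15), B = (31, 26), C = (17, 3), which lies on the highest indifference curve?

Evaluate utility at each bundle:
U(A) = 19.748.
U(B) = 28.390.
U(C) = 7.141.
Highest utility is B, so B ≻ A ≻ C.

Bundle B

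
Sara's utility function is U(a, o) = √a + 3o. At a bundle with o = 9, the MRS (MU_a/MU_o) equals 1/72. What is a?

MU_a = 1/(2√a), MU_o = 3.
MRS = 1/(2√a) ÷ 3.
MRS depends only on a: (1/6)/√a = 1/72 ⇒ √a = (1/6)/(1/72) = 12 ⇒ a = 144.

a = 144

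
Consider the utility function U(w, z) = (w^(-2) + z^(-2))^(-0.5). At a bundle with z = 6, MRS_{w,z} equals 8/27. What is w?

w = 9

For CES with ρ = -2, MRS = (z/w)^3.
Setting (6/w)^3 = 8/27 gives 6/w = 2/3 and w = 9.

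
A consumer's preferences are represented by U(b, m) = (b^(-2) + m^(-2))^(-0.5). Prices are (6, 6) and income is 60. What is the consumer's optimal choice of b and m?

For CES with ρ = -2, MRS = (m/b)^3.
Tangency: set MRS = p_b/p_m = 6/6 = 1.
So (m/b)^3 = 1; taking the cube root, m/b = 1, i.e. m = b.
Substitute into the budget 6·b + 6·m = 60: 12·b = 60, so b* = 5 and m* = 5.

b* = 5, m* = 5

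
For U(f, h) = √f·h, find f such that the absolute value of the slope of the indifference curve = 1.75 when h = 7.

MU_f = 0.5·f^(-0.5)·h and MU_h = √f.
MRS = MU_f/MU_h = (0.5)·h/f.
Substitute h = 7: MRS = 3.5/f. Setting 3.5/f = 1.75 gives f = 3.5/1.75 = 2.

f = 2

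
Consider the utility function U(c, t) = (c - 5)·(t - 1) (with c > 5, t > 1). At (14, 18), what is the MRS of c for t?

MU_c = (t−1), MU_t = (c−5).
MRS = (t−1)/(c−5).
At (14, 18): MRS = 17/9.
That is, one extra unit of c is worth 17/9 units of t at the margin.

MRS = 17/9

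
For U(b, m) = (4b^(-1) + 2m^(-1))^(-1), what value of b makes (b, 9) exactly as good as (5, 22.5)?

b = 6

U depends on (b, m) only through S = 4b^(-1) + 2m^(-1), so equal utility means equal S. At (5, 22.5): S = 8/9.
With m = 9: 2·9^(-1) = 2/9, so 4b^(-1) = 8/9 − 2/9 = 2/3, i.e. b^(-1) = 1/6.
Hence b = 1/(1/6) = 6.
Check: U(6, 9) = 1.125.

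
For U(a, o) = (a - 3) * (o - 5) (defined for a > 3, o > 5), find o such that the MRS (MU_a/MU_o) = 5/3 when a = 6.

MU_a = (o−5), MU_o = (a−3).
MRS = (o−5)/(a−3).
Substitute a = 6: MRS = (o − 5)/3. Setting this equal to 5/3 gives o − 5 = (5/3)·3 = 5, so o = 10.

o = 10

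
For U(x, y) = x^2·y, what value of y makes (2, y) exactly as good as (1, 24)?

y = 6

U(1, 24) = 24.
Set U(2, y) = 24 and solve.
With x = 2: 2^2 = 4, so y = 24/4 = 6.
Check: U(2, 6) = 24.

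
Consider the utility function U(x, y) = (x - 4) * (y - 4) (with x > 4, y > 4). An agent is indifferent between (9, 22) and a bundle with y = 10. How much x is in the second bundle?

x = 19

U(9, 22) = 90.
Set U(x, 10) = 90 and solve.
With y = 10: (10 − 4) = 6, so (x − 4) = 90/6 = 15.
So x = 4 + 15 = 19.
Check: U(19, 10) = 90.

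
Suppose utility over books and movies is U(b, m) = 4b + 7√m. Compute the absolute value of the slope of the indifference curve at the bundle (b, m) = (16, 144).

MRS = 96/7

MU_b = 4, MU_m = 7/(2√m).
MRS = 4 ÷ (7/(2√m)).
At (16, 144): MRS = 96/7.
The indifference curve has slope −96/7 at this bundle.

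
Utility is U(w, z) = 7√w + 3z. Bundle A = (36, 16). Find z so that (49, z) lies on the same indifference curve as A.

z = 41/3

U(36, 16) = 90.
Set U(49, z) = 90 and solve.
With w = 49: √49 = 7, so 3z = 90 − 7·7 = 41 and z = 41/3.
Check: U(49, 41/3) = 90.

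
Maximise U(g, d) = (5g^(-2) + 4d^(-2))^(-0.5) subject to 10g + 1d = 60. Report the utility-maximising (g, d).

g* = 5, d* = 10

For CES with ρ = -2, MRS = (5/4)·(d/g)^3.
Tangency: set MRS = p_g/p_d = 10/1 = 10.
So (d/g)^3 = 8; taking the cube root, d/g = 2, i.e. d = 2·g.
Substitute into the budget 10·g + 1·d = 60: 12·g = 60, so g* = 5 and d* = 2·5 = 10.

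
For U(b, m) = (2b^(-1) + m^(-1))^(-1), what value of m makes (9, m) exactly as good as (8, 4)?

U depends on (b, m) only through S = 2b^(-1) + m^(-1), so equal utility means equal S. At (8, 4): S = 0.5.
With b = 9: 2·9^(-1) = 2/9, so m^(-1) = 0.5 − 2/9 = 5/18.
Hence m = 1/(5/18) = 3.6.
Check: U(9, 3.6) = 2.

m = 3.6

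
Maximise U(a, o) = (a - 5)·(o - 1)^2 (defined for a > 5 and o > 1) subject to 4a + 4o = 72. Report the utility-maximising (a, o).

a* = 9, o* = 9

MU_a = (o−1)^2, MU_o = 2·(a−5)·(o−1).
MRS = (1/2)·(o−1)/(a−5).
Tangency: set MRS = p_a/p_o = 4/4 = 1.
So (1/2)·(o − 1)/(a − 5) = 1, i.e. (o − 1) = 2·(a − 5).
Rewrite the budget in excess-of-subsistence terms: 4·(a − 5) + 4·(o − 1) = 72 − 4·5 − 4·1 = 48.
Substituting, 12·(a − 5) = 48, so a − 5 = 4 and a* = 9.
Then o − 1 = 2·4 = 8, so o* = 9.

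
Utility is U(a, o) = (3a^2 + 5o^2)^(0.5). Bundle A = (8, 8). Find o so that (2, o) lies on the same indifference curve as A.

o = 10

U depends on (a, o) only through S = 3a^2 + 5o^2, so equal utility means equal S. At (8, 8): S = 512.
With a = 2: 3·2^2 = 12, so 5o^2 = 512 − 12 = 500, i.e. o^2 = 100.
Hence o = √100 = 10.
Check: U(2, 10) = 22.6274.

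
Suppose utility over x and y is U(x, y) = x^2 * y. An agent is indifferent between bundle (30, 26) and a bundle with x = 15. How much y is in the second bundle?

U(30, 26) = 23400.
Set U(15, y) = 23400 and solve.
With x = 15: 15^2 = 225, so y = 23400/225 = 104.
Check: U(15, 104) = 23400.

y = 104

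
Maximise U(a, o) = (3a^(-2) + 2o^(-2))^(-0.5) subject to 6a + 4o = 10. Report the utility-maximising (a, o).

For CES with ρ = -2, MRS = (3/2)·(o/a)^3.
Tangency: set MRS = p_a/p_o = 6/4 = 1.5.
So (o/a)^3 = 1; taking the cube root, o/a = 1, i.e. o = a.
Substitute into the budget 6·a + 4·o = 10: 10·a = 10, so a* = 1 and o* = 1.

a* = 1, o* = 1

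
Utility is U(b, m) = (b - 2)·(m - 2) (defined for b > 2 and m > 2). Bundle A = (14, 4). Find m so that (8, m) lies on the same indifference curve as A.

U(14, 4) = 24.
Set U(8, m) = 24 and solve.
With b = 8: (8 − 2) = 6, so (m − 2) = 24/6 = 4.
So m = 2 + 4 = 6.
Check: U(8, 6) = 24.

m = 6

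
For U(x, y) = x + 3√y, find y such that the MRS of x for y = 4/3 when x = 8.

MU_x = 1, MU_y = 3/(2√y).
MRS = 1 ÷ (3/(2√y)).
MRS depends only on y: (2/3)·√y = 4/3 ⇒ √y = (4/3)/(2/3) = 2 ⇒ y = 4.

y = 4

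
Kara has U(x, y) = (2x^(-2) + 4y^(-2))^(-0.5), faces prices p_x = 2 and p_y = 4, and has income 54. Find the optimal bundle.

x* = 9, y* = 9

For CES with ρ = -2, MRS = (2/4)·(y/x)^3.
Tangency: set MRS = p_x/p_y = 2/4 = 0.5.
So (y/x)^3 = 1; taking the cube root, y/x = 1, i.e. y = x.
Substitute into the budget 2·x + 4·y = 54: 6·x = 54, so x* = 9 and y* = 9.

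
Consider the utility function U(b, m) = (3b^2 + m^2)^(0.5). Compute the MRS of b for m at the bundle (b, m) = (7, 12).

MRS = 1.75

For CES with ρ = 2, MRS = (3/1)·(m/b)^(-1).
At (7, 12): MRS = 1.75.
That is, one extra unit of b is worth 1.75 units of m at the margin.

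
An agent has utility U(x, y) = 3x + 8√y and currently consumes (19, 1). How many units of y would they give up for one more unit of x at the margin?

MU_x = 3, MU_y = 8/(2√y).
MRS = 3 ÷ (8/(2√y)).
At (19, 1): MRS = 0.75.
So at (19, 1) the consumer would give up 0.75 units of y for one more unit of x.

MRS = 0.75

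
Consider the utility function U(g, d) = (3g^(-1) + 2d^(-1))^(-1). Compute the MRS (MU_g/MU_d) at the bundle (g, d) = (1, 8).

For CES with ρ = -1, MRS = (3/2)·(d/g)^2.
At (1, 8): MRS = 96.
The indifference curve has slope −96 at this bundle.

MRS = 96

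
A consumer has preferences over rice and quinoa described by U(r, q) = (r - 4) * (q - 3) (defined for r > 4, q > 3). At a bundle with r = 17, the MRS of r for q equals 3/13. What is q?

q = 6

MU_r = (q−3), MU_q = (r−4).
MRS = (q−3)/(r−4).
Substitute r = 17: MRS = (q − 3)/13. Setting this equal to 3/13 gives q − 3 = (3/13)·13 = 3, so q = 6.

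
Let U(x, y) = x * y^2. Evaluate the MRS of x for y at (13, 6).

MRS = 3/13

MU_x = y^2 and MU_y = 2·x·y.
MRS = MU_x/MU_y = (1/2)·y/x.
At (13, 6): MRS = 3/13.
So at (13, 6) the consumer would give up 3/13 units of y for one more unit of x.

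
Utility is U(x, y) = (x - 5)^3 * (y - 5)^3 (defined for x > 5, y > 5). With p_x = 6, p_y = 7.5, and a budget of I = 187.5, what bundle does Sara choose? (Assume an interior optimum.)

MU_x = 3·(x−5)^2·(y−5)^3, MU_y = 3·(x−5)^3·(y−5)^2.
MRS = (y−5)/(x−5).
Tangency: set MRS = p_x/p_y = 6/7.5 = 0.8.
So (y − 5)/(x − 5) = 0.8, i.e. (y − 5) = 0.8·(x − 5).
Rewrite the budget in excess-of-subsistence terms: 6·(x − 5) + 7.5·(y − 5) = 187.5 − 6·5 − 7.5·5 = 120.
Substituting, 12·(x − 5) = 120, so x − 5 = 10 and x* = 15.
Then y − 5 = 0.8·10 = 8, so y* = 13.

x* = 15, y* = 13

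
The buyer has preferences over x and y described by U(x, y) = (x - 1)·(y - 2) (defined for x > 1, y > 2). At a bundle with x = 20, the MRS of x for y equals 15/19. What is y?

y = 17

MU_x = (y−2), MU_y = (x−1).
MRS = (y−2)/(x−1).
Substitute x = 20: MRS = (y − 2)/19. Setting this equal to 15/19 gives y − 2 = (15/19)·19 = 15, so y = 17.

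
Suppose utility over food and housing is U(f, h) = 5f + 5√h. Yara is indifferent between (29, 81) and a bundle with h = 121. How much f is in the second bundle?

U(29, 81) = 190.
Set U(f, 121) = 190 and solve.
With h = 121: √121 = 11, so 5f = 190 − 5·11 = 135 and f = 27.
Check: U(27, 121) = 190.

f = 27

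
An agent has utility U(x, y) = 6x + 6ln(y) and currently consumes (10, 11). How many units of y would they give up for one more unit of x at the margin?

MRS = 11

MU_x = 6, MU_y = 6/y.
MRS = 6 ÷ (6/y).
At (10, 11): MRS = 11.
So at (10, 11) the consumer would give up 11 units of y for one more unit of x.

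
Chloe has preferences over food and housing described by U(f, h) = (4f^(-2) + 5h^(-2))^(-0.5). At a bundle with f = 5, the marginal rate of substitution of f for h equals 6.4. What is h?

h = 10

For CES with ρ = -2, MRS = (4/5)·(h/f)^3.
Setting (4/5)·(h/5)^3 = 6.4 gives (h/5)^3 = 8, so h/5 = 2 and h = 10.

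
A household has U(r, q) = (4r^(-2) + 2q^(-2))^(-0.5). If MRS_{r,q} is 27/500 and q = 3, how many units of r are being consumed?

For CES with ρ = -2, MRS = (4/2)·(q/r)^3.
Setting (4/2)·(3/r)^3 = 27/500 gives (3/r)^3 = 27/1000, so 3/r = 0.3 and r = 10.

r = 10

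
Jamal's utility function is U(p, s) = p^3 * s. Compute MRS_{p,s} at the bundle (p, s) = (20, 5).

MU_p = 3·p^2·s and MU_s = p^3.
MRS = MU_p/MU_s = (3/1)·s/p.
At (20, 5): MRS = 0.75.
So at (20, 5) the consumer would give up 0.75 units of s for one more unit of p.

MRS = 0.75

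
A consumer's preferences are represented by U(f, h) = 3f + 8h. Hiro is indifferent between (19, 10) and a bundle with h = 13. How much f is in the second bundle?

f = 11

U(19, 10) = 137.
Set U(f, 13) = 137 and solve.
3f + 8·13 = 137 ⇒ 3f = 33 ⇒ f = 11.
Check: U(11, 13) = 137.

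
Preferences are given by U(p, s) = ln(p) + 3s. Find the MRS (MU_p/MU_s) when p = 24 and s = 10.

MRS = 1/72

MU_p = 1/p, MU_s = 3.
MRS = 1/p ÷ 3.
At (24, 10): MRS = 1/72.
That is, one extra unit of p is worth 1/72 units of s at the margin.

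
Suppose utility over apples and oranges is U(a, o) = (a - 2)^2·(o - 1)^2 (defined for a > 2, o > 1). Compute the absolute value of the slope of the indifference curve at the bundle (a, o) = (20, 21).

MRS = 10/9

MU_a = 2·(a−2)·(o−1)^2, MU_o = 2·(a−2)^2·(o−1).
MRS = (o−1)/(a−2).
At (20, 21): MRS = 10/9.
So at (20, 21) the consumer would give up 10/9 units of o for one more unit of a.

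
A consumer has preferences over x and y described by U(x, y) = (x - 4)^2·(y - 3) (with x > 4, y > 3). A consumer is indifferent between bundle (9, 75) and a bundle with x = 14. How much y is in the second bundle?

U(9, 75) = 1800.
Set U(14, y) = 1800 and solve.
With x = 14: (14 − 4)^2 = 100, so (y − 3) = 1800/100 = 18.
So y = 3 + 18 = 21.
Check: U(14, 21) = 1800.

y = 21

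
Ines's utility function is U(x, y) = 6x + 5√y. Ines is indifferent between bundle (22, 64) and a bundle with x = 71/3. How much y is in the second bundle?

y = 36

U(22, 64) = 172.
Set U(71/3, y) = 172 and solve.
With x = 71/3: 5√y = 172 − 6·71/3 = 30, so √y = 6 and y = 36.
Check: U(71/3, 36) = 172.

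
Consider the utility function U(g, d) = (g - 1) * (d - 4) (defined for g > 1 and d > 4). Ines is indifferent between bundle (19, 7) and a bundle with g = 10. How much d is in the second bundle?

d = 10

U(19, 7) = 54.
Set U(10, d) = 54 and solve.
With g = 10: (10 − 1) = 9, so (d − 4) = 54/9 = 6.
So d = 4 + 6 = 10.
Check: U(10, 10) = 54.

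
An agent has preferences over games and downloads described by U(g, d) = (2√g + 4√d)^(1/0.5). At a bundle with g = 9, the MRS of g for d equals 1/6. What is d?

For CES with ρ = 0.5, MRS = (2/4)·√(d/g).
Setting (2/4)·√(d/9) = 1/6 gives √(d/9) = 1/3, so d/9 = 1/9 and d = 1.

d = 1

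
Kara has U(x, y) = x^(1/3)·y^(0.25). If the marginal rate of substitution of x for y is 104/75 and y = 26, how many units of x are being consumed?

MU_x = 1/3·x^(-2/3)·y^(0.25) and MU_y = 0.25·x^(1/3)·y^(-0.75).
MRS = MU_x/MU_y = (4/3)·y/x.
Substitute y = 26: MRS = (104/3)/x. Setting (104/3)/x = 104/75 gives x = (104/3)/(104/75) = 25.

x = 25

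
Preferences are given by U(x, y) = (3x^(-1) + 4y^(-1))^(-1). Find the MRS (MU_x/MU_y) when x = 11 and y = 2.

MRS = 3/121

For CES with ρ = -1, MRS = (3/4)·(y/x)^2.
At (11, 2): MRS = 3/121.
So at (11, 2) the consumer would give up 3/121 units of y for one more unit of x.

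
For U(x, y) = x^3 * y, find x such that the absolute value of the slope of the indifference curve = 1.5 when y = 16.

MU_x = 3·x^2·y and MU_y = x^3.
MRS = MU_x/MU_y = (3/1)·y/x.
Substitute y = 16: MRS = 48/x. Setting 48/x = 1.5 gives x = 48/1.5 = 32.

x = 32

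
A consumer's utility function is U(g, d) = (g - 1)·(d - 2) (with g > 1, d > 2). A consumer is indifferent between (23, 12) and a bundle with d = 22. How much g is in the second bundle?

U(23, 12) = 220.
Set U(g, 22) = 220 and solve.
With d = 22: (22 − 2) = 20, so (g − 1) = 220/20 = 11.
So g = 1 + 11 = 12.
Check: U(12, 22) = 220.

g = 12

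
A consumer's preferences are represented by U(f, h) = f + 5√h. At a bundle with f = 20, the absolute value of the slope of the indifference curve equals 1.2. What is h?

MU_f = 1, MU_h = 5/(2√h).
MRS = 1 ÷ (5/(2√h)).
MRS depends only on h: 0.4·√h = 1.2 ⇒ √h = 1.2/0.4 = 3 ⇒ h = 9.

h = 9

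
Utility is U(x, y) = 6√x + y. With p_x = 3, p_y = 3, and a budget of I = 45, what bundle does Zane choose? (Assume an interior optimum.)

x* = 9, y* = 6

MU_x = 6/(2√x), MU_y = 1.
MRS = 6/(2√x) ÷ 1.
Tangency: set MRS = p_x/p_y = 3/3 = 1.
MRS depends only on x: 3/√x = 1 ⇒ √x = 3/1 = 3 ⇒ x* = 9.
From the budget, 3·y = 45 − 3·9 = 18, so y* = 6.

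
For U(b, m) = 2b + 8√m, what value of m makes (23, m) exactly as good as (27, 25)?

m = 36

U(27, 25) = 94.
Set U(23, m) = 94 and solve.
With b = 23: 8√m = 94 − 2·23 = 48, so √m = 6 and m = 36.
Check: U(23, 36) = 94.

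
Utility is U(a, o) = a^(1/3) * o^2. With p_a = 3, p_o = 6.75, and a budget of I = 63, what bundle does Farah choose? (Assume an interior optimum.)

MU_a = 1/3·a^(-2/3)·o^2 and MU_o = 2·a^(1/3)·o.
MRS = MU_a/MU_o = (1/6)·o/a.
Tangency: set MRS = p_a/p_o = 3/6.75 = 4/9.
So (1/6)·o/a = 4/9, i.e. o = (8/3)·a.
Substitute into the budget 3·a + 6.75·o = 63: 21·a = 63, so a* = 3.
Then o* = (8/3)·3 = 8.

a* = 3, o* = 8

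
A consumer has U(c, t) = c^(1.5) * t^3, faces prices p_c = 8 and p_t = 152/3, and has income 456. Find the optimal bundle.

c* = 19, t* = 6

MU_c = 1.5·√c·t^3 and MU_t = 3·c^(1.5)·t^2.
MRS = MU_c/MU_t = (0.5)·t/c.
Tangency: set MRS = p_c/p_t = 8/(152/3) = 3/19.
So (0.5)·t/c = 3/19, i.e. t = (6/19)·c.
Substitute into the budget 8·c + (152/3)·t = 456: 24·c = 456, so c* = 19.
Then t* = (6/19)·19 = 6.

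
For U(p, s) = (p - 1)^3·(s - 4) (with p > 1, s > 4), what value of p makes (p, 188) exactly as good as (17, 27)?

p = 9

U(17, 27) = 94208.
Set U(p, 188) = 94208 and solve.
With s = 188: (188 − 4) = 184, so (p − 1)^3 = 94208/184 = 512.
Taking the cube root (with p > 1): p − 1 = 8, so p = 9.
Check: U(9, 188) = 94208.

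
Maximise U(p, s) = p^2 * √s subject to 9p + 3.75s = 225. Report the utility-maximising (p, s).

p* = 20, s* = 12

MU_p = 2·p·√s and MU_s = 0.5·p^2·s^(-0.5).
MRS = MU_p/MU_s = (4)·s/p.
Tangency: set MRS = p_p/p_s = 9/3.75 = 2.4.
So (4)·s/p = 2.4, i.e. s = 0.6·p.
Substitute into the budget 9·p + 3.75·s = 225: 11.25·p = 225, so p* = 20.
Then s* = 0.6·20 = 12.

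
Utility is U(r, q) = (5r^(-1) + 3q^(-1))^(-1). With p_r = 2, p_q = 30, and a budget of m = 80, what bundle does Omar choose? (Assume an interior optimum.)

r* = 10, q* = 2

For CES with ρ = -1, MRS = (5/3)·(q/r)^2.
Tangency: set MRS = p_r/p_q = 2/30 = 1/15.
So (q/r)^2 = 1/25; taking the square root, q/r = 0.2, i.e. q = 0.2·r.
Substitute into the budget 2·r + 30·q = 80: 8·r = 80, so r* = 10 and q* = 0.2·10 = 2.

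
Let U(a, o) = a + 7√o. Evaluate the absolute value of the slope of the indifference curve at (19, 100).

MRS = 20/7

MU_a = 1, MU_o = 7/(2√o).
MRS = 1 ÷ (7/(2√o)).
At (19, 100): MRS = 20/7.
The indifference curve has slope −20/7 at this bundle.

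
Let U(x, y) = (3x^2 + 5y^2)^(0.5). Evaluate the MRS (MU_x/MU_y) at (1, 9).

MRS = 1/15

For CES with ρ = 2, MRS = (3/5)·(y/x)^(-1).
At (1, 9): MRS = 1/15.
That is, one extra unit of x is worth 1/15 units of y at the margin.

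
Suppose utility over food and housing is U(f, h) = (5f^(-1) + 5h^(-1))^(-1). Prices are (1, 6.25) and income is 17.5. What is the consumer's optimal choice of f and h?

For CES with ρ = -1, MRS = (h/f)^2.
Tangency: set MRS = p_f/p_h = 1/6.25 = 4/25.
So (h/f)^2 = 4/25; taking the square root, h/f = 0.4, i.e. h = 0.4·f.
Substitute into the budget 1·f + 6.25·h = 17.5: 3.5·f = 17.5, so f* = 5 and h* = 0.4·5 = 2.

f* = 5, h* = 2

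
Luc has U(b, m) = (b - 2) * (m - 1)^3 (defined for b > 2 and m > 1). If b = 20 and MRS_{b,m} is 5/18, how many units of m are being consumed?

MU_b = (m−1)^3, MU_m = 3·(b−2)·(m−1)^2.
MRS = (1/3)·(m−1)/(b−2).
Substitute b = 20: MRS = (m − 1)/54. Setting this equal to 5/18 gives m − 1 = (5/18)·54 = 15, so m = 16.

m = 16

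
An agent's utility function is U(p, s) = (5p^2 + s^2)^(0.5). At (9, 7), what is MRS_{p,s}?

MRS = 45/7

For CES with ρ = 2, MRS = (5/1)·(s/p)^(-1).
At (9, 7): MRS = 45/7.
So at (9, 7) the consumer would give up 45/7 units of s for one more unit of p.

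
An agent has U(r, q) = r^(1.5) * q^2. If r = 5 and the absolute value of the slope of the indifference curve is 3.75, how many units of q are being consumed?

MU_r = 1.5·√r·q^2 and MU_q = 2·r^(1.5)·q.
MRS = MU_r/MU_q = (0.75)·q/r.
Substitute r = 5: MRS = q/(20/3). Setting q/(20/3) = 3.75 gives q = 3.75·(20/3) = 25.

q = 25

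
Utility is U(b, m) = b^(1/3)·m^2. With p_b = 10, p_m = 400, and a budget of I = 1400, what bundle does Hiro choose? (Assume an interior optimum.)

b* = 20, m* = 3

MU_b = 1/3·b^(-2/3)·m^2 and MU_m = 2·b^(1/3)·m.
MRS = MU_b/MU_m = (1/6)·m/b.
Tangency: set MRS = p_b/p_m = 10/400 = 1/40.
So (1/6)·m/b = 1/40, i.e. m = 0.15·b.
Substitute into the budget 10·b + 400·m = 1400: 70·b = 1400, so b* = 20.
Then m* = 0.15·20 = 3.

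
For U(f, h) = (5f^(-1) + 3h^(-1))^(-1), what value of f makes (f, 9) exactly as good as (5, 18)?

f = 6

U depends on (f, h) only through S = 5f^(-1) + 3h^(-1), so equal utility means equal S. At (5, 18): S = 7/6.
With h = 9: 3·9^(-1) = 1/3, so 5f^(-1) = 7/6 − 1/3 = 5/6, i.e. f^(-1) = 1/6.
Hence f = 1/(1/6) = 6.
Check: U(6, 9) = 0.8571.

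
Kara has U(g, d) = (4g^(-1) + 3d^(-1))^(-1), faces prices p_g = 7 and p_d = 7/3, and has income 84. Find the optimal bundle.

For CES with ρ = -1, MRS = (4/3)·(d/g)^2.
Tangency: set MRS = p_g/p_d = 7/(7/3) = 3.
So (d/g)^2 = 2.25; taking the square root, d/g = 1.5, i.e. d = 1.5·g.
Substitute into the budget 7·g + (7/3)·d = 84: 10.5·g = 84, so g* = 8 and d* = 1.5·8 = 12.

g* = 8, d* = 12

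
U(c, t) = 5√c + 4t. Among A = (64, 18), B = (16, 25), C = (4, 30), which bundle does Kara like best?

Evaluate utility at each bundle:
U(A) = 112.000.
U(B) = 120.000.
U(C) = 130.000.
Highest utility is C, so C ≻ B ≻ A.

Bundle C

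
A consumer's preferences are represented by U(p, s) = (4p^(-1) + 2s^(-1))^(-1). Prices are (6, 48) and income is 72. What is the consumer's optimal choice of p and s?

For CES with ρ = -1, MRS = (4/2)·(s/p)^2.
Tangency: set MRS = p_p/p_s = 6/48 = 0.125.
So (s/p)^2 = 1/16; taking the square root, s/p = 0.25, i.e. s = 0.25·p.
Substitute into the budget 6·p + 48·s = 72: 18·p = 72, so p* = 4 and s* = 0.25·4 = 1.

p* = 4, s* = 1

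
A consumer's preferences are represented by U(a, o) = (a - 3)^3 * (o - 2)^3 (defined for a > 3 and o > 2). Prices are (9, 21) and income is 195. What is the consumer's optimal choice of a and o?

a* = 10, o* = 5

MU_a = 3·(a−3)^2·(o−2)^3, MU_o = 3·(a−3)^3·(o−2)^2.
MRS = (o−2)/(a−3).
Tangency: set MRS = p_a/p_o = 9/21 = 3/7.
So (o − 2)/(a − 3) = 3/7, i.e. (o − 2) = (3/7)·(a − 3).
Rewrite the budget in excess-of-subsistence terms: 9·(a − 3) + 21·(o − 2) = 195 − 9·3 − 21·2 = 126.
Substituting, 18·(a − 3) = 126, so a − 3 = 7 and a* = 10.
Then o − 2 = (3/7)·7 = 3, so o* = 5.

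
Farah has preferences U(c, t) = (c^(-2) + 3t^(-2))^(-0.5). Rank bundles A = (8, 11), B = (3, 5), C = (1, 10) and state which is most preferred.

Evaluate utility at each bundle:
U(A) = 4.974.
U(B) = 2.080.
U(C) = 0.985.
Highest utility is A, so A ≻ B ≻ C.

Bundle A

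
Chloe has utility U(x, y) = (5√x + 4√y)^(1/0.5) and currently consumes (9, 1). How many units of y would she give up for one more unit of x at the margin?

MRS = 5/12

For CES with ρ = 0.5, MRS = (5/4)·√(y/x).
At (9, 1): MRS = 5/12.
The indifference curve has slope −5/12 at this bundle.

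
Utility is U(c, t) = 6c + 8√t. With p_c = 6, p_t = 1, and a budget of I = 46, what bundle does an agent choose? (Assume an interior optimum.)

c* = 5, t* = 16

MU_c = 6, MU_t = 8/(2√t).
MRS = 6 ÷ (8/(2√t)).
Tangency: set MRS = p_c/p_t = 6/1 = 6.
MRS depends only on t: 1.5·√t = 6 ⇒ √t = 6/1.5 = 4 ⇒ t* = 16.
From the budget, 6·c = 46 − 1·16 = 30, so c* = 5.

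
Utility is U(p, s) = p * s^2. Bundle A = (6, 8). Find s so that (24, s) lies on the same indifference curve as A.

U(6, 8) = 384.
Set U(24, s) = 384 and solve.
With p = 24: s^2 = 384/24 = 16; taking the square root, s = 4.
Check: U(24, 4) = 384.

s = 4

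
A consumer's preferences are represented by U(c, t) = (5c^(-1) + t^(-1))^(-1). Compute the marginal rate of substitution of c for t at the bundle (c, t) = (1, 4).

MRS = 80

For CES with ρ = -1, MRS = (5/1)·(t/c)^2.
At (1, 4): MRS = 80.
So at (1, 4) the consumer would give up 80 units of t for one more unit of c.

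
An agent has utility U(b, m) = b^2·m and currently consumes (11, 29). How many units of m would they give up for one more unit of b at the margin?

MU_b = 2·b·m and MU_m = b^2.
MRS = MU_b/MU_m = (2/1)·m/b.
At (11, 29): MRS = 58/11.
So at (11, 29) the consumer would give up 58/11 units of m for one more unit of b.

MRS = 58/11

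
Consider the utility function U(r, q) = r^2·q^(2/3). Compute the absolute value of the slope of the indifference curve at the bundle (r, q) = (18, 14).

MRS = 7/3

MU_r = 2·r·q^(2/3) and MU_q = 2/3·r^2·q^(-1/3).
MRS = MU_r/MU_q = (3)·q/r.
At (18, 14): MRS = 7/3.
The indifference curve has slope −7/3 at this bundle.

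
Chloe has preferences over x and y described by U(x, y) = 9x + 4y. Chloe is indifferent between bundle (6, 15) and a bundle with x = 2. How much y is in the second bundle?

U(6, 15) = 114.
Set U(2, y) = 114 and solve.
9·2 + 4y = 114 ⇒ 4y = 96 ⇒ y = 24.
Check: U(2, 24) = 114.

y = 24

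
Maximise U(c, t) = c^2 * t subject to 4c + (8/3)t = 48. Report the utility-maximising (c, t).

MU_c = 2·c·t and MU_t = c^2.
MRS = MU_c/MU_t = (2/1)·t/c.
Tangency: set MRS = p_c/p_t = 4/(8/3) = 1.5.
So (2/1)·t/c = 1.5, i.e. t = 0.75·c.
Substitute into the budget 4·c + (8/3)·t = 48: 6·c = 48, so c* = 8.
Then t* = 0.75·8 = 6.

c* = 8, t* = 6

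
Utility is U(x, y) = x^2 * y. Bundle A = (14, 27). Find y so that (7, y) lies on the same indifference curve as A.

y = 108

U(14, 27) = 5292.
Set U(7, y) = 5292 and solve.
With x = 7: 7^2 = 49, so y = 5292/49 = 108.
Check: U(7, 108) = 5292.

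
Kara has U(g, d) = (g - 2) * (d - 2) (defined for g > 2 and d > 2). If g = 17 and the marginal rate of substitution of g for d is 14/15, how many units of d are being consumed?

d = 16

MU_g = (d−2), MU_d = (g−2).
MRS = (d−2)/(g−2).
Substitute g = 17: MRS = (d − 2)/15. Setting this equal to 14/15 gives d − 2 = (14/15)·15 = 14, so d = 16.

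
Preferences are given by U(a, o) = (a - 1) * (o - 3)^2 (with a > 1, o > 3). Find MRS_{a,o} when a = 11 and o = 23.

MRS = 1

MU_a = (o−3)^2, MU_o = 2·(a−1)·(o−3).
MRS = (1/2)·(o−3)/(a−1).
At (11, 23): MRS = 1.
That is, one extra unit of a is worth 1 units of o at the margin.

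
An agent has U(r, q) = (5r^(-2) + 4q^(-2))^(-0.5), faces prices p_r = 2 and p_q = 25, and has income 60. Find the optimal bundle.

For CES with ρ = -2, MRS = (5/4)·(q/r)^3.
Tangency: set MRS = p_r/p_q = 2/25.
So (q/r)^3 = 8/125; taking the cube root, q/r = 0.4, i.e. q = 0.4·r.
Substitute into the budget 2·r + 25·q = 60: 12·r = 60, so r* = 5 and q* = 0.4·5 = 2.

r* = 5, q* = 2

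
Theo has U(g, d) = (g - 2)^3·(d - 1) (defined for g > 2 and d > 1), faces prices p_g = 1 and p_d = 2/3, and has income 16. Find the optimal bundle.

MU_g = 3·(g−2)^2·(d−1), MU_d = (g−2)^3.
MRS = (3/1)·(d−1)/(g−2).
Tangency: set MRS = p_g/p_d = 1/(2/3) = 1.5.
So (3/1)·(d − 1)/(g − 2) = 1.5, i.e. (d − 1) = 0.5·(g − 2).
Rewrite the budget in excess-of-subsistence terms: 1·(g − 2) + (2/3)·(d − 1) = 16 − 1·2 − (2/3)·1 = 40/3.
Substituting, (4/3)·(g − 2) = 40/3, so g − 2 = 10 and g* = 12.
Then d − 1 = 0.5·10 = 5, so d* = 6.

g* = 12, d* = 6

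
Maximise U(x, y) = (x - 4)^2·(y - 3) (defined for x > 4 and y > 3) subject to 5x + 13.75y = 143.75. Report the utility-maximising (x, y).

x* = 15, y* = 5

MU_x = 2·(x−4)·(y−3), MU_y = (x−4)^2.
MRS = (2/1)·(y−3)/(x−4).
Tangency: set MRS = p_x/p_y = 5/13.75 = 4/11.
So (2/1)·(y − 3)/(x − 4) = 4/11, i.e. (y − 3) = (2/11)·(x − 4).
Rewrite the budget in excess-of-subsistence terms: 5·(x − 4) + 13.75·(y − 3) = 143.75 − 5·4 − 13.75·3 = 82.5.
Substituting, 7.5·(x − 4) = 82.5, so x − 4 = 11 and x* = 15.
Then y − 3 = (2/11)·11 = 2, so y* = 5.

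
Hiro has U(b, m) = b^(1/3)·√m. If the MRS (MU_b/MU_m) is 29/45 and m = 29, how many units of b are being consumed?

b = 30

MU_b = 1/3·b^(-2/3)·√m and MU_m = 0.5·b^(1/3)·m^(-0.5).
MRS = MU_b/MU_m = (2/3)·m/b.
Substitute m = 29: MRS = (58/3)/b. Setting (58/3)/b = 29/45 gives b = (58/3)/(29/45) = 30.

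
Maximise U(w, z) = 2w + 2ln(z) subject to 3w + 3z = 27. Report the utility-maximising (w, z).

MU_w = 2, MU_z = 2/z.
MRS = 2 ÷ (2/z).
Tangency: set MRS = p_w/p_z = 3/3 = 1.
MRS depends only on z: z = 1 ⇒ z* = 1.
From the budget, 3·w = 27 − 3·1 = 24, so w* = 8.

w* = 8, z* = 1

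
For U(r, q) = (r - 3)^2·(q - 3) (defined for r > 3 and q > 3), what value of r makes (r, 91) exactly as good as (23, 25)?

r = 13

U(23, 25) = 8800.
Set U(r, 91) = 8800 and solve.
With q = 91: (91 − 3) = 88, so (r − 3)^2 = 8800/88 = 100.
Taking the square root (with r > 3): r − 3 = 10, so r = 13.
Check: U(13, 91) = 8800.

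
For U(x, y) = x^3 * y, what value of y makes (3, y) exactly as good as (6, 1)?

y = 8

U(6, 1) = 216.
Set U(3, y) = 216 and solve.
With x = 3: 3^3 = 27, so y = 216/27 = 8.
Check: U(3, 8) = 216.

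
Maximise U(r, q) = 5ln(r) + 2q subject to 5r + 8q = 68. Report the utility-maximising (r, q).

MU_r = 5/r, MU_q = 2.
MRS = 5/r ÷ 2.
Tangency: set MRS = p_r/p_q = 5/8 = 0.625.
MRS depends only on r: 2.5/r = 0.625 ⇒ r* = 2.5/0.625 = 4.
From the budget, 8·q = 68 − 5·4 = 48, so q* = 6.

r* = 4, q* = 6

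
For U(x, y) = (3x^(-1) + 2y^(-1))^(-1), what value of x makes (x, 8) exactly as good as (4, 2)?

U depends on (x, y) only through S = 3x^(-1) + 2y^(-1), so equal utility means equal S. At (4, 2): S = 1.75.
With y = 8: 2·8^(-1) = 0.25, so 3x^(-1) = 1.75 − 0.25 = 1.5, i.e. x^(-1) = 0.5.
Hence x = 1/0.5 = 2.
Check: U(2, 8) = 0.5714.

x = 2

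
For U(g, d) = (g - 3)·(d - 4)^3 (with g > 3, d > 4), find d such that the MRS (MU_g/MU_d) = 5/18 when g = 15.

d = 14

MU_g = (d−4)^3, MU_d = 3·(g−3)·(d−4)^2.
MRS = (1/3)·(d−4)/(g−3).
Substitute g = 15: MRS = (d − 4)/36. Setting this equal to 5/18 gives d − 4 = (5/18)·36 = 10, so d = 14.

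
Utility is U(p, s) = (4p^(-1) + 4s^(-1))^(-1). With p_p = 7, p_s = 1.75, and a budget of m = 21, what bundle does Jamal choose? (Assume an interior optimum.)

For CES with ρ = -1, MRS = (s/p)^2.
Tangency: set MRS = p_p/p_s = 7/1.75 = 4.
So (s/p)^2 = 4; taking the square root, s/p = 2, i.e. s = 2·p.
Substitute into the budget 7·p + 1.75·s = 21: 10.5·p = 21, so p* = 2 and s* = 2·2 = 4.

p* = 2, s* = 4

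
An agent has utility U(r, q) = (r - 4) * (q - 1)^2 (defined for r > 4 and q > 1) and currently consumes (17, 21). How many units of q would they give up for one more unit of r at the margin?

MRS = 10/13

MU_r = (q−1)^2, MU_q = 2·(r−4)·(q−1).
MRS = (1/2)·(q−1)/(r−4).
At (17, 21): MRS = 10/13.
That is, one extra unit of r is worth 10/13 units of q at the margin.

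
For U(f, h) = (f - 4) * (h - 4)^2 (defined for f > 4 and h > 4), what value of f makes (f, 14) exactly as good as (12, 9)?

U(12, 9) = 200.
Set U(f, 14) = 200 and solve.
With h = 14: (14 − 4)^2 = 100, so (f − 4) = 200/100 = 2.
So f = 4 + 2 = 6.
Check: U(6, 14) = 200.

f = 6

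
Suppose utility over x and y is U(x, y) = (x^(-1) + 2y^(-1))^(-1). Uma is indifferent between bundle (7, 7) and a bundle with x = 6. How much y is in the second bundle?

U depends on (x, y) only through S = x^(-1) + 2y^(-1), so equal utility means equal S. At (7, 7): S = 3/7.
With x = 6: 6^(-1) = 1/6, so 2y^(-1) = 3/7 − 1/6 = 11/42, i.e. y^(-1) = 11/84.
Hence y = 1/(11/84) = 84/11.
Check: U(6, 84/11) = 2.3333.

y = 84/11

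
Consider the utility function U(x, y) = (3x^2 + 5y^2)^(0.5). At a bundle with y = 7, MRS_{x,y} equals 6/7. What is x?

x = 10

For CES with ρ = 2, MRS = (3/5)·(y/x)^(-1).
Setting (3/5)·(7/x)^(-1) = 6/7 gives (7/x)^(-1) = 10/7, so 7/x = 0.7 and x = 10.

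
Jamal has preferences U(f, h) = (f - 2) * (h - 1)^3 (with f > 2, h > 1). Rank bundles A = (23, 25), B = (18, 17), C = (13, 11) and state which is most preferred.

Evaluate utility at each bundle:
U(A) = 290304.
U(B) = 65536.
U(C) = 11000.
Highest utility is A, so A ≻ B ≻ C.

Bundle A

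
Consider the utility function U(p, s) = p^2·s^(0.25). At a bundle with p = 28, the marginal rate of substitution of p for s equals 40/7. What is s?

s = 20

MU_p = 2·p·s^(0.25) and MU_s = 0.25·p^2·s^(-0.75).
MRS = MU_p/MU_s = (8)·s/p.
Substitute p = 28: MRS = s/3.5. Setting s/3.5 = 40/7 gives s = (40/7)·3.5 = 20.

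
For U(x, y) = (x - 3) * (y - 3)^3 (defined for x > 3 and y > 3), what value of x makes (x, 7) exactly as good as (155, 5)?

U(155, 5) = 1216.
Set U(x, 7) = 1216 and solve.
With y = 7: (7 − 3)^3 = 64, so (x − 3) = 1216/64 = 19.
So x = 3 + 19 = 22.
Check: U(22, 7) = 1216.

x = 22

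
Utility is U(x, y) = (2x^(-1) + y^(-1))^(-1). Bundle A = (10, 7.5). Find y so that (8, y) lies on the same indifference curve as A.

y = 12

U depends on (x, y) only through S = 2x^(-1) + y^(-1), so equal utility means equal S. At (10, 7.5): S = 1/3.
With x = 8: 2·8^(-1) = 0.25, so y^(-1) = 1/3 − 0.25 = 1/12.
Hence y = 1/(1/12) = 12.
Check: U(8, 12) = 3.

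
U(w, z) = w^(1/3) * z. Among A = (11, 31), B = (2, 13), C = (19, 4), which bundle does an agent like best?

Bundle A

Evaluate utility at each bundle:
U(A) = 68.943.
U(B) = 16.379.
U(C) = 10.674.
Highest utility is A, so A ≻ B ≻ C.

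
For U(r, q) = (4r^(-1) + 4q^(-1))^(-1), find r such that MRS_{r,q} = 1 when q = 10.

For CES with ρ = -1, MRS = (q/r)^2.
Setting (10/r)^2 = 1 gives 10/r = 1 and r = 10.

r = 10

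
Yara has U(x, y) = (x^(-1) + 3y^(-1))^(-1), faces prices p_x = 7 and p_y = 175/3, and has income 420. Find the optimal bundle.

For CES with ρ = -1, MRS = (1/3)·(y/x)^2.
Tangency: set MRS = p_x/p_y = 7/(175/3) = 3/25.
So (y/x)^2 = 9/25; taking the square root, y/x = 0.6, i.e. y = 0.6·x.
Substitute into the budget 7·x + (175/3)·y = 420: 42·x = 420, so x* = 10 and y* = 0.6·10 = 6.

x* = 10, y* = 6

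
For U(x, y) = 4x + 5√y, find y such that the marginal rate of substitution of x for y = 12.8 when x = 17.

MU_x = 4, MU_y = 5/(2√y).
MRS = 4 ÷ (5/(2√y)).
MRS depends only on y: 1.6·√y = 12.8 ⇒ √y = 12.8/1.6 = 8 ⇒ y = 64.

y = 64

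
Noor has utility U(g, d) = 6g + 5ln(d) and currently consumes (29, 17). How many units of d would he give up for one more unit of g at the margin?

MU_g = 6, MU_d = 5/d.
MRS = 6 ÷ (5/d).
At (29, 17): MRS = 20.4.
So at (29, 17) the consumer would give up 20.4 units of d for one more unit of g.

MRS = 20.4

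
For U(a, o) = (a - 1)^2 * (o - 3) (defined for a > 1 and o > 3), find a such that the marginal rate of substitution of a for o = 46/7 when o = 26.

MU_a = 2·(a−1)·(o−3), MU_o = (a−1)^2.
MRS = (2/1)·(o−3)/(a−1).
Substitute o = 26: MRS = 46/(a − 1). Setting this equal to 46/7 gives a − 1 = 46/(46/7) = 7, so a = 8.

a = 8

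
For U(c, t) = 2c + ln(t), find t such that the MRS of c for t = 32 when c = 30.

MU_c = 2, MU_t = 1/t.
MRS = 2 ÷ (1/t).
MRS depends only on t: 2·t = 32 ⇒ t = 32/2 = 16.

t = 16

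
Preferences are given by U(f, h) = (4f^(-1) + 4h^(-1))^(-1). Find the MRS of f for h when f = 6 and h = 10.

For CES with ρ = -1, MRS = (h/f)^2.
At (6, 10): MRS = 25/9.
The indifference curve has slope −25/9 at this bundle.

MRS = 25/9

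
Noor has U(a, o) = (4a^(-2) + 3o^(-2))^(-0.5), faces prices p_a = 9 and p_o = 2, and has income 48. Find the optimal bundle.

a* = 4, o* = 6

For CES with ρ = -2, MRS = (4/3)·(o/a)^3.
Tangency: set MRS = p_a/p_o = 9/2 = 4.5.
So (o/a)^3 = 3.375; taking the cube root, o/a = 1.5, i.e. o = 1.5·a.
Substitute into the budget 9·a + 2·o = 48: 12·a = 48, so a* = 4 and o* = 1.5·4 = 6.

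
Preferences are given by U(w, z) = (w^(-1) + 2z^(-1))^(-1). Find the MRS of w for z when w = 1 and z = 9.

MRS = 40.5

For CES with ρ = -1, MRS = (1/2)·(z/w)^2.
At (1, 9): MRS = 40.5.
So at (1, 9) the consumer would give up 40.5 units of z for one more unit of w.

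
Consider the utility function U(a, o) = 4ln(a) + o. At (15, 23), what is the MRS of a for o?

MRS = 4/15

MU_a = 4/a, MU_o = 1.
MRS = 4/a ÷ 1.
At (15, 23): MRS = 4/15.
That is, one extra unit of a is worth 4/15 units of o at the margin.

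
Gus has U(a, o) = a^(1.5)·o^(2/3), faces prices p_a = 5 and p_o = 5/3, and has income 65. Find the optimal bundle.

MU_a = 1.5·√a·o^(2/3) and MU_o = 2/3·a^(1.5)·o^(-1/3).
MRS = MU_a/MU_o = (2.25)·o/a.
Tangency: set MRS = p_a/p_o = 5/(5/3) = 3.
So (2.25)·o/a = 3, i.e. o = (4/3)·a.
Substitute into the budget 5·a + (5/3)·o = 65: (65/9)·a = 65, so a* = 9.
Then o* = (4/3)·9 = 12.

a* = 9, o* = 12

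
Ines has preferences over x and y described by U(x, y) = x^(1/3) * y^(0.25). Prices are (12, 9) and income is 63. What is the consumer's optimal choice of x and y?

x* = 3, y* = 3

MU_x = 1/3·x^(-2/3)·y^(0.25) and MU_y = 0.25·x^(1/3)·y^(-0.75).
MRS = MU_x/MU_y = (4/3)·y/x.
Tangency: set MRS = p_x/p_y = 12/9 = 4/3.
So (4/3)·y/x = 4/3, i.e. y = x.
Substitute into the budget 12·x + 9·y = 63: 21·x = 63, so x* = 3.
Then y* = 3.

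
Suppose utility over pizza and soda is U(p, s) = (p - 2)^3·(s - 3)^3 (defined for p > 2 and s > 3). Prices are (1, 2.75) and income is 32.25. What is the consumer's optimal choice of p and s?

MU_p = 3·(p−2)^2·(s−3)^3, MU_s = 3·(p−2)^3·(s−3)^2.
MRS = (s−3)/(p−2).
Tangency: set MRS = p_p/p_s = 1/2.75 = 4/11.
So (s − 3)/(p − 2) = 4/11, i.e. (s − 3) = (4/11)·(p − 2).
Rewrite the budget in excess-of-subsistence terms: 1·(p − 2) + 2.75·(s − 3) = 32.25 − 1·2 − 2.75·3 = 22.
Substituting, 2·(p − 2) = 22, so p − 2 = 11 and p* = 13.
Then s − 3 = (4/11)·11 = 4, so s* = 7.

p* = 13, s* = 7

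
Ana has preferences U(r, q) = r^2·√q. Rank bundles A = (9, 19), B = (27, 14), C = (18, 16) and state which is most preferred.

Bundle B

Evaluate utility at each bundle:
U(A) = 353.071.
U(B) = 2727.668.
U(C) = 1296.000.
Highest utility is B, so B ≻ C ≻ A.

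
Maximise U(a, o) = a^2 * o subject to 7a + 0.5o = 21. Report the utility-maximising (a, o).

a* = 2, o* = 14

MU_a = 2·a·o and MU_o = a^2.
MRS = MU_a/MU_o = (2/1)·o/a.
Tangency: set MRS = p_a/p_o = 7/0.5 = 14.
So (2/1)·o/a = 14, i.e. o = 7·a.
Substitute into the budget 7·a + 0.5·o = 21: 10.5·a = 21, so a* = 2.
Then o* = 7·2 = 14.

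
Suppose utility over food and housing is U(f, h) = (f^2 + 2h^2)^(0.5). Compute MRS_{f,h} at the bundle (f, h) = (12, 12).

MRS = 0.5

For CES with ρ = 2, MRS = (1/2)·(h/f)^(-1).
At (12, 12): MRS = 0.5.
The indifference curve has slope −0.5 at this bundle.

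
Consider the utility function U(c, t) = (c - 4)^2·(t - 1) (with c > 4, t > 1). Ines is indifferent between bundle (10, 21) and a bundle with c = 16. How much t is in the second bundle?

t = 6

U(10, 21) = 720.
Set U(16, t) = 720 and solve.
With c = 16: (16 − 4)^2 = 144, so (t − 1) = 720/144 = 5.
So t = 1 + 5 = 6.
Check: U(16, 6) = 720.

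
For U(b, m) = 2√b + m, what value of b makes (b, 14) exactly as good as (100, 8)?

b = 49

U(100, 8) = 28.
Set U(b, 14) = 28 and solve.
With m = 14: 2√b = 28 − 14 = 14, so √b = 7 and b = 49.
Check: U(49, 14) = 28.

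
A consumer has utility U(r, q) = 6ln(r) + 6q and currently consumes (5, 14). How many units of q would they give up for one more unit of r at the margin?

MU_r = 6/r, MU_q = 6.
MRS = 6/r ÷ 6.
At (5, 14): MRS = 0.2.
That is, one extra unit of r is worth 0.2 units of q at the margin.

MRS = 0.2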